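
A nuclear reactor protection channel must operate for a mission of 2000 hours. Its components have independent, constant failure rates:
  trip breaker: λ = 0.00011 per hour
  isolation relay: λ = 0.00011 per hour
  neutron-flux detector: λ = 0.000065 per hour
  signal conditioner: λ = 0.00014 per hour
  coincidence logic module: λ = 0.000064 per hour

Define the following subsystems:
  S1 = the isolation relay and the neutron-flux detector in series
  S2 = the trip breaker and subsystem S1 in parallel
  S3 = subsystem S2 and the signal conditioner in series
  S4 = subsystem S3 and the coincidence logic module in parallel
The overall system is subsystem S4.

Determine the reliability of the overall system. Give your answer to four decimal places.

0.9654

R(trip breaker) = exp(−0.00011 × 2000) = 0.802519
R(isolation relay) = exp(−0.00011 × 2000) = 0.802519
R(neutron-flux detector) = exp(−0.000065 × 2000) = 0.878095
R(signal conditioner) = exp(−0.00014 × 2000) = 0.755784
R(coincidence logic module) = exp(−0.000064 × 2000) = 0.879853
Series (isolation relay and neutron-flux detector): 0.802519 × 0.878095 = 0.704688
Parallel (trip breaker and [0.704688]): 1 − (1 − 0.802519)(1 − 0.704688) = 0.941681
Series ([0.941681] and signal conditioner): 0.941681 × 0.755784 = 0.711707
Parallel ([0.711707] and coincidence logic module): 1 − (1 − 0.711707)(1 − 0.879853) = 0.9654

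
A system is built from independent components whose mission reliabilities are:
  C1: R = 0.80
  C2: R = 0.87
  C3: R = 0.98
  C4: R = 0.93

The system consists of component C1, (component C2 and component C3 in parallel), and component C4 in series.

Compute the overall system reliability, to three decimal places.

0.742

Parallel (C2 and C3): 1 − (1 − 0.87000)(1 − 0.98000) = 0.99740
Series (C1, [0.99740], and C4): 0.80000 × 0.99740 × 0.93000 = 0.742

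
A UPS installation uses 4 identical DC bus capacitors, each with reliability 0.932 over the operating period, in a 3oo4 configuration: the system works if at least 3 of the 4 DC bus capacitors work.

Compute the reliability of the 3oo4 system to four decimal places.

R = Σ_{i=3}^{4} C(4,i) p^i (1−p)^{4−i} with p = 0.932
C(4,3)·0.932^3·0.068^1 = 0.220200
C(4,4)·0.932^4·0.068^0 = 0.754508
Sum = 0.9747

0.9747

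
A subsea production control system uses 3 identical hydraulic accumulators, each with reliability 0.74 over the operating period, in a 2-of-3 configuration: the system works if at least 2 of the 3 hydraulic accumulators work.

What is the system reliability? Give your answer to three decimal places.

R = Σ_{i=2}^{3} C(3,i) p^i (1−p)^{3−i} with p = 0.74
C(3,2)·0.74^2·0.26^1 = 0.42713
C(3,3)·0.74^3·0.26^0 = 0.40522
Sum = 0.832

0.832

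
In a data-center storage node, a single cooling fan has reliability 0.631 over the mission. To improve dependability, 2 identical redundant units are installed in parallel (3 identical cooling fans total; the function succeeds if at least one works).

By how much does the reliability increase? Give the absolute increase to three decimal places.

0.319

R_before = 0.631
R_after = 1 − (1 − 0.631)^3 = 0.950
ΔR = 0.950 − 0.631 = 0.319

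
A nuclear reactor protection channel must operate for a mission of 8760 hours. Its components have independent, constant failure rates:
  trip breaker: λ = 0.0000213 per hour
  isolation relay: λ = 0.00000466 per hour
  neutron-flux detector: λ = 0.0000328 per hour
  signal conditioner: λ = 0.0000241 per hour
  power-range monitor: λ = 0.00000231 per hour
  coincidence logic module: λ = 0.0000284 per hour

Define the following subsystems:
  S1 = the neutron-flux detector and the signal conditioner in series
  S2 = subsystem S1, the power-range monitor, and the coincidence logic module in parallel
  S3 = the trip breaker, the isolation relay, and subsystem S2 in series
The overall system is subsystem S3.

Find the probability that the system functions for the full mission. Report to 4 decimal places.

0.7952

R(trip breaker) = exp(−0.0000213 × 8760) = 0.829786
R(isolation relay) = exp(−0.00000466 × 8760) = 0.960000
R(neutron-flux detector) = exp(−0.0000328 × 8760) = 0.750266
R(signal conditioner) = exp(−0.0000241 × 8760) = 0.809680
R(power-range monitor) = exp(−0.00000231 × 8760) = 0.979968
R(coincidence logic module) = exp(−0.0000284 × 8760) = 0.779748
Series (neutron-flux detector and signal conditioner): 0.750266 × 0.809680 = 0.607475
Parallel ([0.607475], power-range monitor, and coincidence logic module): 1 − (1 − 0.607475)(1 − 0.979968)(1 − 0.779748) = 0.998268
Series (trip breaker, isolation relay, and [0.998268]): 0.829786 × 0.960000 × 0.998268 = 0.7952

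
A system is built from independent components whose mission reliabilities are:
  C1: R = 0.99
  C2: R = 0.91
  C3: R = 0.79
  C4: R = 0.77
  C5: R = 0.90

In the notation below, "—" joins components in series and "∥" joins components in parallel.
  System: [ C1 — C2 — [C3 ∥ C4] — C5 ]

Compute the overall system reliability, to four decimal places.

0.7716

Parallel (C3 and C4): 1 − (1 − 0.790000)(1 − 0.770000) = 0.951700
Series (C1, C2, [0.951700], and C5): 0.990000 × 0.910000 × 0.951700 × 0.900000 = 0.7716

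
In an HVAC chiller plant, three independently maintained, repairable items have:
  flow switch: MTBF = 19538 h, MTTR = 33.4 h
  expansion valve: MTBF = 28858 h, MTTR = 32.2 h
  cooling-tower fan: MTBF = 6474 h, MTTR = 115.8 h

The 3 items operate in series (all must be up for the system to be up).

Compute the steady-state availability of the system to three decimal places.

0.980

A(flow switch) = MTBF/(MTBF+MTTR) = 19538/(19538+33.4) = 0.998293
A(expansion valve) = MTBF/(MTBF+MTTR) = 28858/(28858+32.2) = 0.998885
A(cooling-tower fan) = MTBF/(MTBF+MTTR) = 6474/(6474+115.8) = 0.982427
Series availability: 0.998293 × 0.998885 × 0.982427 = 0.980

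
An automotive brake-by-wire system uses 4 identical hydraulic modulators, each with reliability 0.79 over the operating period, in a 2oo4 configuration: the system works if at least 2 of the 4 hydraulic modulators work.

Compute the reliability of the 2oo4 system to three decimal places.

R = Σ_{i=2}^{4} C(4,i) p^i (1−p)^{4−i} with p = 0.79
C(4,2)·0.79^2·0.21^2 = 0.16514
C(4,3)·0.79^3·0.21^1 = 0.41415
C(4,4)·0.79^4·0.21^0 = 0.38950
Sum = 0.969

0.969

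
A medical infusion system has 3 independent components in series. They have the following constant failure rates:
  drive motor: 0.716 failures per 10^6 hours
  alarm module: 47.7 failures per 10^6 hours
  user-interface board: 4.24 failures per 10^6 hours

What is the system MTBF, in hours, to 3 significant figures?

19000

Series of exponential components: λ_sys = Σ λ_i
λ_sys = 0.000000716 + 0.0000477 + 0.00000424 = 5.2656e-05 /h
MTBF = 1 / λ_sys = 19000 h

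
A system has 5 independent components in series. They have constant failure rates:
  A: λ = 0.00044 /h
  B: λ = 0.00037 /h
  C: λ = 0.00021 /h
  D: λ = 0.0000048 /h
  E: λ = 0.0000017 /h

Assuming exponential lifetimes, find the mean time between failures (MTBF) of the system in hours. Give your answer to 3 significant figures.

Series of exponential components: λ_sys = Σ λ_i
λ_sys = 0.00044 + 0.00037 + 0.00021 + 0.0000048 + 0.0000017 = 1.0265e-03 /h
MTBF = 1 / λ_sys = 974 h

974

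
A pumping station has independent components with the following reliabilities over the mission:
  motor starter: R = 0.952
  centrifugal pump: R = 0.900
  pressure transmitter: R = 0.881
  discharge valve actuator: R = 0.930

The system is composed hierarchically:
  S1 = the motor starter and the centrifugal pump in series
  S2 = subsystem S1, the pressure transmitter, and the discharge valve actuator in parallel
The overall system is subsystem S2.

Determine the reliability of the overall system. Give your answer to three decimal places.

0.999

Series (motor starter and centrifugal pump): 0.95200 × 0.90000 = 0.85680
Parallel ([0.85680], pressure transmitter, and discharge valve actuator): 1 − (1 − 0.85680)(1 − 0.88100)(1 − 0.93000) = 0.999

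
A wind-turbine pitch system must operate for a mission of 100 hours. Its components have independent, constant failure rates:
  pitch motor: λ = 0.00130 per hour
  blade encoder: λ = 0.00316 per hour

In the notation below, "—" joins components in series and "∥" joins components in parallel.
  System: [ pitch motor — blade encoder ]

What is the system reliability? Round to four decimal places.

0.6402

R(pitch motor) = exp(−0.00130 × 100) = 0.878095
R(blade encoder) = exp(−0.00316 × 100) = 0.729059
Series (pitch motor and blade encoder): 0.878095 × 0.729059 = 0.6402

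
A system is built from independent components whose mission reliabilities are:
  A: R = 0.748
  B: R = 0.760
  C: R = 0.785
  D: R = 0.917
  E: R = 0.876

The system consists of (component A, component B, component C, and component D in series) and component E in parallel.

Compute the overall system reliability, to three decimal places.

0.927

Series (A, B, C, and D): 0.74800 × 0.76000 × 0.78500 × 0.91700 = 0.40922
Parallel ([0.40922] and E): 1 − (1 − 0.40922)(1 − 0.87600) = 0.927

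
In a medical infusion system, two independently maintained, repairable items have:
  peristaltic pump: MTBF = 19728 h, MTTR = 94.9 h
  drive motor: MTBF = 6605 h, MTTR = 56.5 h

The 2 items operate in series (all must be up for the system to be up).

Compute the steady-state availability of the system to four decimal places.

0.9868

A(peristaltic pump) = MTBF/(MTBF+MTTR) = 19728/(19728+94.9) = 0.995213
A(drive motor) = MTBF/(MTBF+MTTR) = 6605/(6605+56.5) = 0.991518
Series availability: 0.995213 × 0.991518 = 0.9868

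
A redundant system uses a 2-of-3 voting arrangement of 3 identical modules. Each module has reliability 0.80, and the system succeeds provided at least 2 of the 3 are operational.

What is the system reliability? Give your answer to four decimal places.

R = Σ_{i=2}^{3} C(3,i) p^i (1−p)^{3−i} with p = 0.80
C(3,2)·0.80^2·0.20^1 = 0.384000
C(3,3)·0.80^3·0.20^0 = 0.512000
Sum = 0.8960

0.8960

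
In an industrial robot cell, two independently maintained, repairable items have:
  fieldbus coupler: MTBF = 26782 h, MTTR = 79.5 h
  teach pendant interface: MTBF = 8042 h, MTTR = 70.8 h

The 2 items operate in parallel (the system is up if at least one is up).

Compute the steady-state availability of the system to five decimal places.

0.99997

A(fieldbus coupler) = MTBF/(MTBF+MTTR) = 26782/(26782+79.5) = 0.997040
A(teach pendant interface) = MTBF/(MTBF+MTTR) = 8042/(8042+70.8) = 0.991273
Parallel availability: 1 − (1 − 0.997040)(1 − 0.991273) = 0.99997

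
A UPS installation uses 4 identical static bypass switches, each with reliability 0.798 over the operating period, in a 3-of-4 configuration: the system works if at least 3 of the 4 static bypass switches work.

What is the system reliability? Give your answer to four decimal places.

0.8161

R = Σ_{i=3}^{4} C(4,i) p^i (1−p)^{4−i} with p = 0.798
C(4,3)·0.798^3·0.202^1 = 0.410601
C(4,4)·0.798^4·0.202^0 = 0.405519
Sum = 0.8161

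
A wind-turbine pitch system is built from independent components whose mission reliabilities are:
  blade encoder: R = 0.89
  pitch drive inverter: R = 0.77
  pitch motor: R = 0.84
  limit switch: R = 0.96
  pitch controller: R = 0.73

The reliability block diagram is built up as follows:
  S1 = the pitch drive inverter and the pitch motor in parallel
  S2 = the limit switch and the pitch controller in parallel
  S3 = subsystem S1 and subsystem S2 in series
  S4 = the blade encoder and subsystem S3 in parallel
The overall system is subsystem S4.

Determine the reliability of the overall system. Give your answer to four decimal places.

0.9948

Parallel (pitch drive inverter and pitch motor): 1 − (1 − 0.770000)(1 − 0.840000) = 0.963200
Parallel (limit switch and pitch controller): 1 − (1 − 0.960000)(1 − 0.730000) = 0.989200
Series ([0.963200] and [0.989200]): 0.963200 × 0.989200 = 0.952797
Parallel (blade encoder and [0.952797]): 1 − (1 − 0.890000)(1 − 0.952797) = 0.9948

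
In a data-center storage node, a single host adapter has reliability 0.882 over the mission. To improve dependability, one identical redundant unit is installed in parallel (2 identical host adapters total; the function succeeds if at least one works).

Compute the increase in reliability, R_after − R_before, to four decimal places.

R_before = 0.882
R_after = 1 − (1 − 0.882)^2 = 0.9861
ΔR = 0.9861 − 0.882 = 0.1041

0.1041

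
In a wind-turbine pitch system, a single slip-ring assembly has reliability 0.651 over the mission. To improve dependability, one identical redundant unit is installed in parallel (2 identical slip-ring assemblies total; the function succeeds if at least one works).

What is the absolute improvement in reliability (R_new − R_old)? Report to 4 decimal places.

0.2272

R_before = 0.651
R_after = 1 − (1 − 0.651)^2 = 0.8782
ΔR = 0.8782 − 0.651 = 0.2272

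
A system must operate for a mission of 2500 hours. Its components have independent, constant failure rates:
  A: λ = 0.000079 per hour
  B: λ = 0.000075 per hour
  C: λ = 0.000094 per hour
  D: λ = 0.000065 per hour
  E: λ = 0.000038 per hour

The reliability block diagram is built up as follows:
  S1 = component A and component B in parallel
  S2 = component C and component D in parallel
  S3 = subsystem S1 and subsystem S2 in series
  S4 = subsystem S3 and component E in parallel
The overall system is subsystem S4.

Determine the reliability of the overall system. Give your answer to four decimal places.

R(A) = exp(−0.000079 × 2500) = 0.820780
R(B) = exp(−0.000075 × 2500) = 0.829029
R(C) = exp(−0.000094 × 2500) = 0.790571
R(D) = exp(−0.000065 × 2500) = 0.850016
R(E) = exp(−0.000038 × 2500) = 0.909373
Parallel (A and B): 1 − (1 − 0.820780)(1 − 0.829029) = 0.969359
Parallel (C and D): 1 − (1 − 0.790571)(1 − 0.850016) = 0.968589
Series ([0.969359] and [0.968589]): 0.969359 × 0.968589 = 0.938910
Parallel ([0.938910] and E): 1 − (1 − 0.938910)(1 − 0.909373) = 0.9945

0.9945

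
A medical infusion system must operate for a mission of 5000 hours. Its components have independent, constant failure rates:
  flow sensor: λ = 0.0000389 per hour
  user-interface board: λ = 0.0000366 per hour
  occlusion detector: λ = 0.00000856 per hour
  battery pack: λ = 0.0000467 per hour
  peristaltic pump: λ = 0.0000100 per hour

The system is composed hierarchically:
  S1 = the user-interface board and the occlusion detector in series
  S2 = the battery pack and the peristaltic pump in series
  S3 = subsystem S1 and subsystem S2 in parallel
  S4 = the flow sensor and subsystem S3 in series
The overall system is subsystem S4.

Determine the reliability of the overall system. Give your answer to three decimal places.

R(flow sensor) = exp(−0.0000389 × 5000) = 0.82325
R(user-interface board) = exp(−0.0000366 × 5000) = 0.83277
R(occlusion detector) = exp(−0.00000856 × 5000) = 0.95810
R(battery pack) = exp(−0.0000467 × 5000) = 0.79176
R(peristaltic pump) = exp(−0.0000100 × 5000) = 0.95123
Series (user-interface board and occlusion detector): 0.83277 × 0.95810 = 0.79788
Series (battery pack and peristaltic pump): 0.79176 × 0.95123 = 0.75315
Parallel ([0.79788] and [0.75315]): 1 − (1 − 0.79788)(1 − 0.75315) = 0.95011
Series (flow sensor and [0.95011]): 0.82325 × 0.95011 = 0.782

0.782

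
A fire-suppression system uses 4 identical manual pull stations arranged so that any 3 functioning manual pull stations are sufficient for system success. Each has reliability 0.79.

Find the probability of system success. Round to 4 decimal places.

R = Σ_{i=3}^{4} C(4,i) p^i (1−p)^{4−i} with p = 0.79
C(4,3)·0.79^3·0.21^1 = 0.414153
C(4,4)·0.79^4·0.21^0 = 0.389501
Sum = 0.8037

0.8037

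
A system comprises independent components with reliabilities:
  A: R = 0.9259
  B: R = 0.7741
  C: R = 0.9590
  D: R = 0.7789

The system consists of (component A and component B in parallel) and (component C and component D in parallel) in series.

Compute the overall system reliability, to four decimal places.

0.9743

Parallel (A and B): 1 − (1 − 0.925900)(1 − 0.774100) = 0.983261
Parallel (C and D): 1 − (1 − 0.959000)(1 − 0.778900) = 0.990935
Series ([0.983261] and [0.990935]): 0.983261 × 0.990935 = 0.9743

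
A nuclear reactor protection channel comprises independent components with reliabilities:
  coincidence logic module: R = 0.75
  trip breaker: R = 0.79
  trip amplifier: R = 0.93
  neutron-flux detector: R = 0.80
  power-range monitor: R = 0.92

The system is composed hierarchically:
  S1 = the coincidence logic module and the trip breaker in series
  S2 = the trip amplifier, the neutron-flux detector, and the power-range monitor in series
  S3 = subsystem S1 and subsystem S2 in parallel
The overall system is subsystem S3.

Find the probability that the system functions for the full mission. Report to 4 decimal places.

0.8714

Series (coincidence logic module and trip breaker): 0.750000 × 0.790000 = 0.592500
Series (trip amplifier, neutron-flux detector, and power-range monitor): 0.930000 × 0.800000 × 0.920000 = 0.684480
Parallel ([0.592500] and [0.684480]): 1 − (1 − 0.592500)(1 − 0.684480) = 0.8714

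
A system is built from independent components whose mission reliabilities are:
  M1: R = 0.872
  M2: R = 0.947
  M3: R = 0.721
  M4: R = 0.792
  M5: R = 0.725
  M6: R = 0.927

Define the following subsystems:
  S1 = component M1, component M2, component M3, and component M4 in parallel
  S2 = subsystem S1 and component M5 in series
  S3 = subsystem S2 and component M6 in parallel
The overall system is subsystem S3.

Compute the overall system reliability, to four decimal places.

0.9799

Parallel (M1, M2, M3, and M4): 1 − (1 − 0.872000)(1 − 0.947000)(1 − 0.721000)(1 − 0.792000) = 0.999606
Series ([0.999606] and M5): 0.999606 × 0.725000 = 0.724714
Parallel ([0.724714] and M6): 1 − (1 − 0.724714)(1 − 0.927000) = 0.9799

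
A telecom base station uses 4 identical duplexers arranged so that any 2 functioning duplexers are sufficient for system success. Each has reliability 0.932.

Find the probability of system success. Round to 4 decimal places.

R = Σ_{i=2}^{4} C(4,i) p^i (1−p)^{4−i} with p = 0.932
C(4,2)·0.932^2·0.068^2 = 0.024099
C(4,3)·0.932^3·0.068^1 = 0.220200
C(4,4)·0.932^4·0.068^0 = 0.754508
Sum = 0.9988

0.9988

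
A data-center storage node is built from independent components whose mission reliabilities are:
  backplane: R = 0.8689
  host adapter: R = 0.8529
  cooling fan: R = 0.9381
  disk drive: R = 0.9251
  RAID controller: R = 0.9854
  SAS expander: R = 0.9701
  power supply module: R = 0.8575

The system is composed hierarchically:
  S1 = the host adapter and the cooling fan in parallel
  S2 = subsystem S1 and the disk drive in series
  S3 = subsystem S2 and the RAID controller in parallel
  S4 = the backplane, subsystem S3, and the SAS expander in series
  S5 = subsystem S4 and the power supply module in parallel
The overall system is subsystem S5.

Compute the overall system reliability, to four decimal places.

Parallel (host adapter and cooling fan): 1 − (1 − 0.852900)(1 − 0.938100) = 0.990895
Series ([0.990895] and disk drive): 0.990895 × 0.925100 = 0.916677
Parallel ([0.916677] and RAID controller): 1 − (1 − 0.916677)(1 − 0.985400) = 0.998783
Series (backplane, [0.998783], and SAS expander): 0.868900 × 0.998783 × 0.970100 = 0.841894
Parallel ([0.841894] and power supply module): 1 − (1 − 0.841894)(1 − 0.857500) = 0.9775

0.9775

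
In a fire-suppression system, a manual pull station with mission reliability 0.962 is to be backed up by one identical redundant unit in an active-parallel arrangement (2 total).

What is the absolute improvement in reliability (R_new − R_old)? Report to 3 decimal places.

R_before = 0.962
R_after = 1 − (1 − 0.962)^2 = 0.999
ΔR = 0.999 − 0.962 = 0.037

0.037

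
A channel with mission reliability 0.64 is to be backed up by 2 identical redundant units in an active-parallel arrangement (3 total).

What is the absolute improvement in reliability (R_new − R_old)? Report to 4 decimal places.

R_before = 0.64
R_after = 1 − (1 − 0.64)^3 = 0.9533
ΔR = 0.9533 − 0.64 = 0.3133

0.3133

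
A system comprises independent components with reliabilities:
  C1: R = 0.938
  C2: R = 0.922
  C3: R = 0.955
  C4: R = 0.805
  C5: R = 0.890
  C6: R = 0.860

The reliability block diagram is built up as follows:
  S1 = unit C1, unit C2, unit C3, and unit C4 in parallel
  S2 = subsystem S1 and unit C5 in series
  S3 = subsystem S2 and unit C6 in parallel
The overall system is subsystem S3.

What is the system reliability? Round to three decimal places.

0.985

Parallel (C1, C2, C3, and C4): 1 − (1 − 0.93800)(1 − 0.92200)(1 − 0.95500)(1 − 0.80500) = 0.99996
Series ([0.99996] and C5): 0.99996 × 0.89000 = 0.88996
Parallel ([0.88996] and C6): 1 − (1 − 0.88996)(1 − 0.86000) = 0.985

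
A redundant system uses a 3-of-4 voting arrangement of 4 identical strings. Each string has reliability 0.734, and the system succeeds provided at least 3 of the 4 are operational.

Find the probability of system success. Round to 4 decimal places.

R = Σ_{i=3}^{4} C(4,i) p^i (1−p)^{4−i} with p = 0.734
C(4,3)·0.734^3·0.266^1 = 0.420756
C(4,4)·0.734^4·0.266^0 = 0.290258
Sum = 0.7110

0.7110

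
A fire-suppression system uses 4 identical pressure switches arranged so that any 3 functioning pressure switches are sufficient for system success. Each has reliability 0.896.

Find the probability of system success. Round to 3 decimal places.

0.944

R = Σ_{i=3}^{4} C(4,i) p^i (1−p)^{4−i} with p = 0.896
C(4,3)·0.896^3·0.104^1 = 0.29924
C(4,4)·0.896^4·0.104^0 = 0.64451
Sum = 0.944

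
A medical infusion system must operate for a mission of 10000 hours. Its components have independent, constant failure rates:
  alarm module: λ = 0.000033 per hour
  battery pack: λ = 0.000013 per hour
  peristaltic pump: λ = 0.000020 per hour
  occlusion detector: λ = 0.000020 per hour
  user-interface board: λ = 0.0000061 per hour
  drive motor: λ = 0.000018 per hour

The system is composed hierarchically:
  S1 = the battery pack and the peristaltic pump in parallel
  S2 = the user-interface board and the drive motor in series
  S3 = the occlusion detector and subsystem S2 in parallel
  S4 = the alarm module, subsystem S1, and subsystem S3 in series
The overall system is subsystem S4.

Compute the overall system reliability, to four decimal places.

R(alarm module) = exp(−0.000033 × 10000) = 0.718924
R(battery pack) = exp(−0.000013 × 10000) = 0.878095
R(peristaltic pump) = exp(−0.000020 × 10000) = 0.818731
R(occlusion detector) = exp(−0.000020 × 10000) = 0.818731
R(user-interface board) = exp(−0.0000061 × 10000) = 0.940823
R(drive motor) = exp(−0.000018 × 10000) = 0.835270
Parallel (battery pack and peristaltic pump): 1 − (1 − 0.878095)(1 − 0.818731) = 0.977902
Series (user-interface board and drive motor): 0.940823 × 0.835270 = 0.785841
Parallel (occlusion detector and [0.785841]): 1 − (1 − 0.818731)(1 − 0.785841) = 0.961180
Series (alarm module, [0.977902], and [0.961180]): 0.718924 × 0.977902 × 0.961180 = 0.6757

0.6757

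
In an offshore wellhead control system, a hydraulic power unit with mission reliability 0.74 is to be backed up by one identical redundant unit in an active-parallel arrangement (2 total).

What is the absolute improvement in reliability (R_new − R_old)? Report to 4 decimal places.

R_before = 0.74
R_after = 1 − (1 − 0.74)^2 = 0.9324
ΔR = 0.9324 − 0.74 = 0.1924

0.1924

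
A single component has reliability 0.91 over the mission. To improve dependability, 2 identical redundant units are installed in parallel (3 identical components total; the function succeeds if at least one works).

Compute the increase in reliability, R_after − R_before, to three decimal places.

R_before = 0.91
R_after = 1 − (1 − 0.91)^3 = 0.999
ΔR = 0.999 − 0.91 = 0.089

0.089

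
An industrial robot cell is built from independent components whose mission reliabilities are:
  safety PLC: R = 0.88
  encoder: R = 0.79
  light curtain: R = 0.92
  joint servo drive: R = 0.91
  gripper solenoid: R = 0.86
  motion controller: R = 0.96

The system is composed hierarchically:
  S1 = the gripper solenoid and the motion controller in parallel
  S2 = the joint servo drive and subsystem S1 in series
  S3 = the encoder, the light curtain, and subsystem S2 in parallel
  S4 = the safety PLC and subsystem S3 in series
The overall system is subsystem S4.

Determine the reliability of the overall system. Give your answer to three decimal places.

0.879

Parallel (gripper solenoid and motion controller): 1 − (1 − 0.86000)(1 − 0.96000) = 0.99440
Series (joint servo drive and [0.99440]): 0.91000 × 0.99440 = 0.90490
Parallel (encoder, light curtain, and [0.90490]): 1 − (1 − 0.79000)(1 − 0.92000)(1 − 0.90490) = 0.99840
Series (safety PLC and [0.99840]): 0.88000 × 0.99840 = 0.879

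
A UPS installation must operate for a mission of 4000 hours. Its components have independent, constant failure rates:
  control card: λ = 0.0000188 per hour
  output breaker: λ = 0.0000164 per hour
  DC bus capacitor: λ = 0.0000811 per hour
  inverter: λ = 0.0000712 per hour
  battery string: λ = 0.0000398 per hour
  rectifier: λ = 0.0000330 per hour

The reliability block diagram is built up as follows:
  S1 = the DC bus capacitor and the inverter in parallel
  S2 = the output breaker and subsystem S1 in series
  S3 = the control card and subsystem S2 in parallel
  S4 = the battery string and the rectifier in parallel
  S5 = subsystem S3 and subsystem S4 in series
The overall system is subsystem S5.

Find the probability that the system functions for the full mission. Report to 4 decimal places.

0.9727

R(control card) = exp(−0.0000188 × 4000) = 0.927558
R(output breaker) = exp(−0.0000164 × 4000) = 0.936505
R(DC bus capacitor) = exp(−0.0000811 × 4000) = 0.722961
R(inverter) = exp(−0.0000712 × 4000) = 0.752165
R(battery string) = exp(−0.0000398 × 4000) = 0.852826
R(rectifier) = exp(−0.0000330 × 4000) = 0.876341
Parallel (DC bus capacitor and inverter): 1 − (1 − 0.722961)(1 − 0.752165) = 0.931340
Series (output breaker and [0.931340]): 0.936505 × 0.931340 = 0.872205
Parallel (control card and [0.872205]): 1 − (1 − 0.927558)(1 − 0.872205) = 0.990742
Parallel (battery string and rectifier): 1 − (1 − 0.852826)(1 − 0.876341) = 0.981801
Series ([0.990742] and [0.981801]): 0.990742 × 0.981801 = 0.9727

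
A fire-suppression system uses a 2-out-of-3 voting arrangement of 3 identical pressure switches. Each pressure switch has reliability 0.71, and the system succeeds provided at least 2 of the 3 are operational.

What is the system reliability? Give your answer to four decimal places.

0.7965

R = Σ_{i=2}^{3} C(3,i) p^i (1−p)^{3−i} with p = 0.71
C(3,2)·0.71^2·0.29^1 = 0.438567
C(3,3)·0.71^3·0.29^0 = 0.357911
Sum = 0.7965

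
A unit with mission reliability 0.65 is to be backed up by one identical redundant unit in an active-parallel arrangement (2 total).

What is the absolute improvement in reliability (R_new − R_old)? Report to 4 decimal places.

R_before = 0.65
R_after = 1 − (1 − 0.65)^2 = 0.8775
ΔR = 0.8775 − 0.65 = 0.2275

0.2275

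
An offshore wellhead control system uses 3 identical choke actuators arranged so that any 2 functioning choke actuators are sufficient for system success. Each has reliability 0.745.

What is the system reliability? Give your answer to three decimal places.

0.838

R = Σ_{i=2}^{3} C(3,i) p^i (1−p)^{3−i} with p = 0.745
C(3,2)·0.745^2·0.255^1 = 0.42459
C(3,3)·0.745^3·0.255^0 = 0.41349
Sum = 0.838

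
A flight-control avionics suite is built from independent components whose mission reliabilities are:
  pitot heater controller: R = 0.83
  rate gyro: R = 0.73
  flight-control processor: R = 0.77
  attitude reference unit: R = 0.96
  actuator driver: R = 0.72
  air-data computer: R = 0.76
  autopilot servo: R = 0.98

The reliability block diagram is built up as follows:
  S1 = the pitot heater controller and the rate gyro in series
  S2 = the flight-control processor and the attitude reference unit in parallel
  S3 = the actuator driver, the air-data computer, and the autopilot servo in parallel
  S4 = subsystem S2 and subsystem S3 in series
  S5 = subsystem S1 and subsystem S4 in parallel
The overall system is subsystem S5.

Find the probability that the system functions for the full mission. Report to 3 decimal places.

Series (pitot heater controller and rate gyro): 0.83000 × 0.73000 = 0.60590
Parallel (flight-control processor and attitude reference unit): 1 − (1 − 0.77000)(1 − 0.96000) = 0.99080
Parallel (actuator driver, air-data computer, and autopilot servo): 1 − (1 − 0.72000)(1 − 0.76000)(1 − 0.98000) = 0.99866
Series ([0.99080] and [0.99866]): 0.99080 × 0.99866 = 0.98947
Parallel ([0.60590] and [0.98947]): 1 − (1 − 0.60590)(1 − 0.98947) = 0.996

0.996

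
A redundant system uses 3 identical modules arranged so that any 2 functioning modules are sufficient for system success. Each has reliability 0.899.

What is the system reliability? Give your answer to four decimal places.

R = Σ_{i=2}^{3} C(3,i) p^i (1−p)^{3−i} with p = 0.899
C(3,2)·0.899^2·0.101^1 = 0.244885
C(3,3)·0.899^3·0.101^0 = 0.726573
Sum = 0.9715

0.9715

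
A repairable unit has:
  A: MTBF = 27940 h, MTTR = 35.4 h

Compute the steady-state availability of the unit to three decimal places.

A(A) = MTBF/(MTBF+MTTR) = 27940/(27940+35.4) = 0.999

0.999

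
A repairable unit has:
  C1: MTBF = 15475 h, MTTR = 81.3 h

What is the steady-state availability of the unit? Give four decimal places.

A(C1) = MTBF/(MTBF+MTTR) = 15475/(15475+81.3) = 0.9948

0.9948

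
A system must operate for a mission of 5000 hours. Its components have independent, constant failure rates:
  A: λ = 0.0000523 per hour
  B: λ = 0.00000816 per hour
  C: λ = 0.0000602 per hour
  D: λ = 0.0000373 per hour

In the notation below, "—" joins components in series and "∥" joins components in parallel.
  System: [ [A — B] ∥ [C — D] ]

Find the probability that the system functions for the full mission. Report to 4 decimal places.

0.8993

R(A) = exp(−0.0000523 × 5000) = 0.769896
R(B) = exp(−0.00000816 × 5000) = 0.960021
R(C) = exp(−0.0000602 × 5000) = 0.740078
R(D) = exp(−0.0000373 × 5000) = 0.829859
Series (A and B): 0.769896 × 0.960021 = 0.739116
Series (C and D): 0.740078 × 0.829859 = 0.614160
Parallel ([0.739116] and [0.614160]): 1 − (1 − 0.739116)(1 − 0.614160) = 0.8993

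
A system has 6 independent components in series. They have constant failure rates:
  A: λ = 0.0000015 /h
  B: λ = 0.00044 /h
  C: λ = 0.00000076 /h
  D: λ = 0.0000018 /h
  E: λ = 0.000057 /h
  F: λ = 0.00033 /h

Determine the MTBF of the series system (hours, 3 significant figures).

Series of exponential components: λ_sys = Σ λ_i
λ_sys = 0.0000015 + 0.00044 + 0.00000076 + 0.0000018 + 0.000057 + 0.00033 = 8.3106e-04 /h
MTBF = 1 / λ_sys = 1200 h

1200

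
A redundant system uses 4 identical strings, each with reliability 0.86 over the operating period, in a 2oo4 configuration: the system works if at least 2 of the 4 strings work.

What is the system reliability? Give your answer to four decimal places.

R = Σ_{i=2}^{4} C(4,i) p^i (1−p)^{4−i} with p = 0.86
C(4,2)·0.86^2·0.14^2 = 0.086977
C(4,3)·0.86^3·0.14^1 = 0.356191
C(4,4)·0.86^4·0.14^0 = 0.547008
Sum = 0.9902

0.9902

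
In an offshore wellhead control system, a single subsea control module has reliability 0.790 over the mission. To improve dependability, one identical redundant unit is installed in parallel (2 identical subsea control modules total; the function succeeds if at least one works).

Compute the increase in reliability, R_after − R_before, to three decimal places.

R_before = 0.790
R_after = 1 − (1 − 0.790)^2 = 0.956
ΔR = 0.956 − 0.790 = 0.166

0.166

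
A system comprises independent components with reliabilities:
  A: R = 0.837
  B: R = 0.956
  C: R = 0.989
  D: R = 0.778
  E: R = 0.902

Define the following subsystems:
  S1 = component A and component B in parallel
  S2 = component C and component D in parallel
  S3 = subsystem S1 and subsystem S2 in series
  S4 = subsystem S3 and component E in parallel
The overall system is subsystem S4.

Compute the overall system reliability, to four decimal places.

Parallel (A and B): 1 − (1 − 0.837000)(1 − 0.956000) = 0.992828
Parallel (C and D): 1 − (1 − 0.989000)(1 − 0.778000) = 0.997558
Series ([0.992828] and [0.997558]): 0.992828 × 0.997558 = 0.990404
Parallel ([0.990404] and E): 1 − (1 − 0.990404)(1 − 0.902000) = 0.9991

0.9991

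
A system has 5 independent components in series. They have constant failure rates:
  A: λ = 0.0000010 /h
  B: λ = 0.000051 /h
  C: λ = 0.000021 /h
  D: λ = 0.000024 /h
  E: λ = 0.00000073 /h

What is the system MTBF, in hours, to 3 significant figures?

Series of exponential components: λ_sys = Σ λ_i
λ_sys = 0.0000010 + 0.000051 + 0.000021 + 0.000024 + 0.00000073 = 9.7730e-05 /h
MTBF = 1 / λ_sys = 10200 h

10200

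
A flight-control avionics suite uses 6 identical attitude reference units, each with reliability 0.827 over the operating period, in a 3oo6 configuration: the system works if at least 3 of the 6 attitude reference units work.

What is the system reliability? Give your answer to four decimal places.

R = Σ_{i=3}^{6} C(6,i) p^i (1−p)^{6−i} with p = 0.827
C(6,3)·0.827^3·0.173^3 = 0.058571
C(6,4)·0.827^4·0.173^2 = 0.209993
C(6,5)·0.827^5·0.173^1 = 0.401536
C(6,6)·0.827^6·0.173^0 = 0.319914
Sum = 0.9900

0.9900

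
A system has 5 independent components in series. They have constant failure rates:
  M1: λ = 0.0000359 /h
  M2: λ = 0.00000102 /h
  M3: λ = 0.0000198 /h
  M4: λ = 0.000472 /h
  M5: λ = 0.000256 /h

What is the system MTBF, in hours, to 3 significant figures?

Series of exponential components: λ_sys = Σ λ_i
λ_sys = 0.0000359 + 0.00000102 + 0.0000198 + 0.000472 + 0.000256 = 7.8472e-04 /h
MTBF = 1 / λ_sys = 1270 h

1270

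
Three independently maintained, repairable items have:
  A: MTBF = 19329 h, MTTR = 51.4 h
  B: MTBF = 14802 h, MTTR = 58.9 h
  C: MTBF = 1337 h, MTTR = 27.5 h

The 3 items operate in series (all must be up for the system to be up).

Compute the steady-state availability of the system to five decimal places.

0.97337

A(A) = MTBF/(MTBF+MTTR) = 19329/(19329+51.4) = 0.997348
A(B) = MTBF/(MTBF+MTTR) = 14802/(14802+58.9) = 0.996037
A(C) = MTBF/(MTBF+MTTR) = 1337/(1337+27.5) = 0.979846
Series availability: 0.997348 × 0.996037 × 0.979846 = 0.97337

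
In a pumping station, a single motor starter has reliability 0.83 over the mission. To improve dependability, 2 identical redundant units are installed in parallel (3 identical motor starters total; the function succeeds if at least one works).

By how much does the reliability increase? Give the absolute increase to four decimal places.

R_before = 0.83
R_after = 1 − (1 − 0.83)^3 = 0.9951
ΔR = 0.9951 − 0.83 = 0.1651

0.1651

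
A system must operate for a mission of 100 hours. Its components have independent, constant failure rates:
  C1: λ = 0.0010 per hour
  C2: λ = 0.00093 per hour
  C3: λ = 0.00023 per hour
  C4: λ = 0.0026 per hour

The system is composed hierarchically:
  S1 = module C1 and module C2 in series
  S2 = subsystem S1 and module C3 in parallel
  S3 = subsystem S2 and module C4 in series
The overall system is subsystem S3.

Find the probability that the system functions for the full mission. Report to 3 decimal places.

R(C1) = exp(−0.0010 × 100) = 0.90484
R(C2) = exp(−0.00093 × 100) = 0.91119
R(C3) = exp(−0.00023 × 100) = 0.97726
R(C4) = exp(−0.0026 × 100) = 0.77105
Series (C1 and C2): 0.90484 × 0.91119 = 0.82448
Parallel ([0.82448] and C3): 1 − (1 − 0.82448)(1 − 0.97726) = 0.99601
Series ([0.99601] and C4): 0.99601 × 0.77105 = 0.768

0.768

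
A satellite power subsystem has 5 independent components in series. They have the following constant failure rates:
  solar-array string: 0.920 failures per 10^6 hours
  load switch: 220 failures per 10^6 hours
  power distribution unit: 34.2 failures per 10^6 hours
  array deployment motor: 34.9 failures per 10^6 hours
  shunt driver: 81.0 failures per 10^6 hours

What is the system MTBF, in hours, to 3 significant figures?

Series of exponential components: λ_sys = Σ λ_i
λ_sys = 0.000000920 + 0.000220 + 0.0000342 + 0.0000349 + 0.0000810 = 3.7102e-04 /h
MTBF = 1 / λ_sys = 2700 h

2700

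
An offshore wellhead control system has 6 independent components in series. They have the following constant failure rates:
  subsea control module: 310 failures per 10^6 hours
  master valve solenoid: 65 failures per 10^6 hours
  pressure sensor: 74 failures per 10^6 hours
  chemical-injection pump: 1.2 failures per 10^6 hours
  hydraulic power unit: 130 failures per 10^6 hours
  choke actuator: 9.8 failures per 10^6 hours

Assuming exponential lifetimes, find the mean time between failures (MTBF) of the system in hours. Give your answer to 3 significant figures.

1690

Series of exponential components: λ_sys = Σ λ_i
λ_sys = 0.00031 + 0.000065 + 0.000074 + 0.0000012 + 0.00013 + 0.0000098 = 5.9000e-04 /h
MTBF = 1 / λ_sys = 1690 h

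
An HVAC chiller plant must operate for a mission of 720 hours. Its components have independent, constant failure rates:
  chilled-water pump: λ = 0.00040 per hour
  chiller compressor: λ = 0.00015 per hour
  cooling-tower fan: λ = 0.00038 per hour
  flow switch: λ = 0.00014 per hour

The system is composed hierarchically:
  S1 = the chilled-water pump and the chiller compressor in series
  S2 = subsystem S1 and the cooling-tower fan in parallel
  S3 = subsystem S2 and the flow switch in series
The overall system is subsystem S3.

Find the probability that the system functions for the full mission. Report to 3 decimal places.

0.833

R(chilled-water pump) = exp(−0.00040 × 720) = 0.74976
R(chiller compressor) = exp(−0.00015 × 720) = 0.89763
R(cooling-tower fan) = exp(−0.00038 × 720) = 0.76064
R(flow switch) = exp(−0.00014 × 720) = 0.90411
Series (chilled-water pump and chiller compressor): 0.74976 × 0.89763 = 0.67301
Parallel ([0.67301] and cooling-tower fan): 1 − (1 − 0.67301)(1 − 0.76064) = 0.92173
Series ([0.92173] and flow switch): 0.92173 × 0.90411 = 0.833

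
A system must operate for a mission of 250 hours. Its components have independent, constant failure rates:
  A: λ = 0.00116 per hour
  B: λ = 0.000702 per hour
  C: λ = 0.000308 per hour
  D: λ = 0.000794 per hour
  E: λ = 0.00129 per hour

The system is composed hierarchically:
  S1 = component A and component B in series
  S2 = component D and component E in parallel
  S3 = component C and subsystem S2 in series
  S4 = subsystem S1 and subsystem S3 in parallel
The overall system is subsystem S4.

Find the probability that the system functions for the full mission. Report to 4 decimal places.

0.9553

R(A) = exp(−0.00116 × 250) = 0.748264
R(B) = exp(−0.000702 × 250) = 0.839037
R(C) = exp(−0.000308 × 250) = 0.925890
R(D) = exp(−0.000794 × 250) = 0.819960
R(E) = exp(−0.00129 × 250) = 0.724336
Series (A and B): 0.748264 × 0.839037 = 0.627821
Parallel (D and E): 1 − (1 − 0.819960)(1 − 0.724336) = 0.950369
Series (C and [0.950369]): 0.925890 × 0.950369 = 0.879937
Parallel ([0.627821] and [0.879937]): 1 − (1 − 0.627821)(1 − 0.879937) = 0.9553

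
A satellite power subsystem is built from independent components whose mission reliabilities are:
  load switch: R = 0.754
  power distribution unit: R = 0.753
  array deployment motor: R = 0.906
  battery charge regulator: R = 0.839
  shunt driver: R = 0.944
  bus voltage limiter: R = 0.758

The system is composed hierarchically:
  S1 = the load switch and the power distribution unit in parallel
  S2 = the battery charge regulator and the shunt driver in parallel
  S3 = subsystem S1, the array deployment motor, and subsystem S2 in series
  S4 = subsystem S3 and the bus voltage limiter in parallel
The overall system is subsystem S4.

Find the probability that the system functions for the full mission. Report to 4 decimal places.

Parallel (load switch and power distribution unit): 1 − (1 − 0.754000)(1 − 0.753000) = 0.939238
Parallel (battery charge regulator and shunt driver): 1 − (1 − 0.839000)(1 − 0.944000) = 0.990984
Series ([0.939238], array deployment motor, and [0.990984]): 0.939238 × 0.906000 × 0.990984 = 0.843277
Parallel ([0.843277] and bus voltage limiter): 1 − (1 − 0.843277)(1 − 0.758000) = 0.9621

0.9621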